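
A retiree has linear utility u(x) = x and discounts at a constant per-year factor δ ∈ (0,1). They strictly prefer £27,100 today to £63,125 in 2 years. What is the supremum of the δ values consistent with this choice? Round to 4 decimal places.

δ < 0.6552

The preference means 27100 > δ^2·63125.
Dividing by 63125: δ^2 < 0.42931. Both sides are positive, so the square root keeps the direction.
δ < 0.42931^(1/2) = 0.6552.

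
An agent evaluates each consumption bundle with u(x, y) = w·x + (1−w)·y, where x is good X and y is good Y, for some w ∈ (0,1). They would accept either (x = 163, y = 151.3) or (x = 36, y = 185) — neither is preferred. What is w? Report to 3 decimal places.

Equating utilities: w·163 + (1−w)·151.3 = w·36 + (1−w)·185.
Rearranging, 127·w − 33.7·(1−w) = 0.
The marginal rate of substitution is 33.7/127, so w = 33.7/(127+33.7) = 0.210.

w = 0.210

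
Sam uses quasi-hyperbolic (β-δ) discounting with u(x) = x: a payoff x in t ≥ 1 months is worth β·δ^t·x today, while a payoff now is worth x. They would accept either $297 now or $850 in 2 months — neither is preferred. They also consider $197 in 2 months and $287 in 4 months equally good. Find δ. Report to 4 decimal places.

δ ≈ 0.8285

Both payoffs in the second observation are in the future, so β drops out: δ^2·197 = δ^4·287 ⇒ δ^2 = 197/287 = 0.68641, so δ = 0.82850.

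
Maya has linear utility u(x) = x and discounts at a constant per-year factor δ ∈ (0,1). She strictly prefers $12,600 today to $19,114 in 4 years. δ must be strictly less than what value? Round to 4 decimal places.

The preference means 12600 > δ^4·19114.
Hence δ^4 < 12600/19114 = 0.65920, and x ↦ x^(1/4) is increasing on (0,∞).
δ < 0.65920^(1/4) = 0.9011.

δ < 0.9011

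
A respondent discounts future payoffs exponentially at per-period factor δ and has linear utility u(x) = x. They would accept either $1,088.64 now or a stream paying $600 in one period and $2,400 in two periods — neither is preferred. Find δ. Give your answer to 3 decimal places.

δ ≈ 0.560

The stream is worth 600δ + 2400δ² today, so 600δ + 2400δ² = 1088.64.
So 2400δ² + 600δ − 1088.64 = 0.
By the quadratic formula (taking the positive root), δ = (−600 + √10810944.00) / 4800 ≈ 0.560.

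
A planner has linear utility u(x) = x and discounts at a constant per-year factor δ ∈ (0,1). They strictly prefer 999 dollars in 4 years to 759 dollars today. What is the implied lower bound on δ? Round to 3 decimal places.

Under u(x) = x this choice says 759 < δ^4·999.
Hence δ^4 > 759/999 = 0.75976, and x ↦ x^(1/4) is increasing on (0,∞).
δ > 0.75976^(1/4) = 0.934.

δ > 0.934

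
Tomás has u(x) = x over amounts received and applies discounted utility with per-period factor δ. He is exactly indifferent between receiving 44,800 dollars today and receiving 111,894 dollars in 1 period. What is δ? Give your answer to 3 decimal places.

δ ≈ 0.400

Equating discounted utilities: u(44800) = δ·u(111894) ⇒ δ = u(44800)/u(111894).
With u(x) = x: δ = 44800/111894 = 0.40038.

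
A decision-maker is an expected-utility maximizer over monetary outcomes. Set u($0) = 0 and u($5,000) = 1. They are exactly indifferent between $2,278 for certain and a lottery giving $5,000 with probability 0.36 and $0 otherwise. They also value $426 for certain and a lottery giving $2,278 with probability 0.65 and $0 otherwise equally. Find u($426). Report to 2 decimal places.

The first gamble pins u($2,278): it must equal 0.36·1 + 0.64·0 = 0.36.
Then u($426) = 0.65·u($2,278) + 0.35·u($0) = 0.65·0.36 + 0.35·0.00 = 0.2340.

0.23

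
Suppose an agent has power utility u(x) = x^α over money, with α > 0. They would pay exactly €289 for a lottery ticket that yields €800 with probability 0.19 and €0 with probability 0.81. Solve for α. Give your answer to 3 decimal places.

Since u(0) = 0, the lottery's EU is 0.19·800^α.
Setting u(289) equal to that: 289^α = 0.19·800^α ⇒ (289/800)^α = 0.19.
Take logs: α = ln 0.19 / ln(289/800) ≈ 1.63107.

α ≈ 1.631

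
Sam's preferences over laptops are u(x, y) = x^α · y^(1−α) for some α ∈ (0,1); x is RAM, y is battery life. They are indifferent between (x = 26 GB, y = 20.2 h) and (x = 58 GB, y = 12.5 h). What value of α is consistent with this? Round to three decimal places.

The Cobb–Douglas utilities coincide, so 26^α·20.2^(1−α) = 58^α·12.5^(1−α).
Rearrange to (26/58)^α = (12.5/20.2)^(1−α) and take logs: α·-0.802346 = (1−α)·-0.479954.
With A = -0.802346 and B = -0.479954: α·A = (1−α)·B, so α = B/(A+B) = -0.479954/-1.282300 ≈ 0.374.

α ≈ 0.374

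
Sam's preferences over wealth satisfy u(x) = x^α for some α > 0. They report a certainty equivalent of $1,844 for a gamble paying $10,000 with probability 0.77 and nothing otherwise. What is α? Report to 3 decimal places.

α ≈ 0.155

The lottery's expected utility is 0.77·u(10000) + 0.23·u(0) = 0.77·10000^α (since u(0) = 0 for α > 0).
Indifference: 1844^α = 0.77·10000^α, so (1844/10000)^α = 0.77.
Take logs: α = ln 0.77 / ln(1844/10000) ≈ 0.15459.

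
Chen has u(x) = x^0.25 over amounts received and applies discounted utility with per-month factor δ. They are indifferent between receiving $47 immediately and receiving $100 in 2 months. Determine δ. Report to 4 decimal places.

Equating discounted utilities: u(47) = δ^2·u(100) ⇒ δ^2 = u(47)/u(100).
With u(x) = x^0.25: δ^2 = 47^0.25/100^0.25 = (47/100)^0.25 = 0.82799.
So δ = 0.82799^(1/2) ≈ 0.9099.

δ ≈ 0.9099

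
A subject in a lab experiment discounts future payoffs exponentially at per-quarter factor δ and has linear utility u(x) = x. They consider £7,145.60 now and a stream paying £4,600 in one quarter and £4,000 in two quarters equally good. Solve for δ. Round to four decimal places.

Present value of the stream is 4600·δ + 4000·δ². Indifference gives 4600δ + 4000δ² = 7145.60.
Rearranged: 4000δ² + 4600δ − 7145.60 = 0.
δ = (−4600 + √(4600² + 4·4000·7145.60)) / (2·4000) = (−4600 + √135489600.00) / 8000 ≈ 0.8800.

δ ≈ 0.8800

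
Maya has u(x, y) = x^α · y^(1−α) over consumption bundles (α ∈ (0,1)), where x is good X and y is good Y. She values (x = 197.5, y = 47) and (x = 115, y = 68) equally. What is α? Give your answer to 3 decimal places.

Set the two utilities equal: 197.5^α·47^(1−α) = 115^α·68^(1−α).
(197.5/115)^α = (68/47)^(1−α); take logs: α·ln(197.5/115) = (1−α)·ln(68/47), i.e. α·0.540806 = (1−α)·0.369360.
Thus α·(0.910166) = 0.369360, so α = 0.369360/0.910166 ≈ 0.406.

α ≈ 0.406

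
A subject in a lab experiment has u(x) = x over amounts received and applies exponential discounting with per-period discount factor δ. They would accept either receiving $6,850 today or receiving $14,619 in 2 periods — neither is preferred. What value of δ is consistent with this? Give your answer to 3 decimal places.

δ ≈ 0.685

Equating discounted utilities: u(6850) = δ^2·u(14619) ⇒ δ^2 = u(6850)/u(14619).
With u(x) = x: δ^2 = 6850/14619 = 0.46857.
So δ = 0.46857^(1/2) ≈ 0.685.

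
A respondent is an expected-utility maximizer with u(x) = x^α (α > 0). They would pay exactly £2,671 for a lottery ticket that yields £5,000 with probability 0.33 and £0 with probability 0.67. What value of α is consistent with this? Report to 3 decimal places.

The lottery's expected utility is 0.33·u(5000) + 0.67·u(0) = 0.33·5000^α (since u(0) = 0 for α > 0).
Indifference: 2671^α = 0.33·5000^α, so (2671/5000)^α = 0.33.
Take logs: α = ln 0.33 / ln(2671/5000) ≈ 1.76824.

α ≈ 1.768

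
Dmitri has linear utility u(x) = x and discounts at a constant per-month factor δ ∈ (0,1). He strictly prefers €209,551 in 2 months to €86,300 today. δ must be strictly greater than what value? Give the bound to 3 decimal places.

δ > 0.642

The preference means 86300 < δ^2·209551.
Hence δ^2 > 86300/209551 = 0.41183, and x ↦ x^(1/2) is increasing on (0,∞).
δ > 0.41183^(1/2) = 0.642.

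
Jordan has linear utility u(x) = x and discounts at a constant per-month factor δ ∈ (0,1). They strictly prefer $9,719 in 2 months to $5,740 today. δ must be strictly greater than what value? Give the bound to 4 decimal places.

δ > 0.7685

Under u(x) = x this choice says 5740 < δ^2·9719.
So δ^2 > 5740/9719 = 0.59060; taking the square root of both positive sides preserves the inequality.
δ > 0.59060^(1/2) = 0.7685.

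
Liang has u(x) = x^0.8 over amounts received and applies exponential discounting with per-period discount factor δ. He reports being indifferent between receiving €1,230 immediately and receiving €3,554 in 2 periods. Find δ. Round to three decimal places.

δ ≈ 0.654

The payoff in 2 periods is discounted by δ^2, so u(1230) = δ^2·u(3554) and δ^2 = u(1230)/u(3554).
With u(x) = x^0.8: δ^2 = 1230^0.8/3554^0.8 = (1230/3554)^0.8 = 0.42791.
So δ = 0.42791^(1/2) ≈ 0.654.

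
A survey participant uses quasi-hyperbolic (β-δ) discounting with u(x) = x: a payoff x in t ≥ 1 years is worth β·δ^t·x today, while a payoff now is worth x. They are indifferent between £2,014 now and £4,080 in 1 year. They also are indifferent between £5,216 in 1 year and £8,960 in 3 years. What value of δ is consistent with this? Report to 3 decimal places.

δ ≈ 0.763

Both payoffs in the second observation are in the future, so β drops out: δ^1·5216 = δ^3·8960 ⇒ δ^2 = 5216/8960 = 0.58214, so δ = 0.76298.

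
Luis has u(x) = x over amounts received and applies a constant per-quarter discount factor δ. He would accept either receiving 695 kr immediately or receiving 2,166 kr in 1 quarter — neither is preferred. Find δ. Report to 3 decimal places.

δ ≈ 0.321

Indifference means u(695) = δ · u(2166), so δ = u(695)/u(2166).
With u(x) = x: δ = 695/2166 = 0.32087.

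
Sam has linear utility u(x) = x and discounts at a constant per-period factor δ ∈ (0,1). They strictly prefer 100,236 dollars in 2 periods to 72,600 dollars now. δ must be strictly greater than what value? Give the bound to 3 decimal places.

δ > 0.851

Under u(x) = x this choice says 72600 < δ^2·100236.
So δ^2 > 72600/100236 = 0.72429; taking the square root of both positive sides preserves the inequality.
δ > (72600/100236)^(1/2) ≈ 0.851.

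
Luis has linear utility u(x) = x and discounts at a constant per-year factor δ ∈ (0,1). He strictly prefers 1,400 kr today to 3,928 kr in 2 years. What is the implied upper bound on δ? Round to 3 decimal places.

δ < 0.597

Under u(x) = x this choice says 1400 > δ^2·3928.
Dividing by 3928: δ^2 < 0.35642. Both sides are positive, so the square root keeps the direction.
δ < 0.35642^(1/2) = 0.597.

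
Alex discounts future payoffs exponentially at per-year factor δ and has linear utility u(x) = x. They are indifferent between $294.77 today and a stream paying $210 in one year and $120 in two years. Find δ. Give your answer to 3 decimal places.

Equating present values: 294.77 = 210δ + 120δ².
That is, 120δ² + 210δ − 294.77 = 0, a quadratic in δ.
δ = (−210 + √(210² + 4·120·294.77)) / (2·120) = (−210 + √185589.60) / 240 ≈ 0.920.

δ ≈ 0.920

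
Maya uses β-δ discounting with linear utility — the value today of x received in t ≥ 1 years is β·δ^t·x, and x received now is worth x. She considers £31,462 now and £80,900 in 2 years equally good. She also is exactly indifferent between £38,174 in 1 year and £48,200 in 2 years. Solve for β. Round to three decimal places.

β ≈ 0.620

Both payoffs in the second observation are in the future, so β drops out: δ^1·38174 = δ^2·48200 ⇒ δ = 38174/48200 = 0.79199.
Substituting δ into 31462 = β·δ^2·80900: β = 31462/(50744.594) ≈ 0.620.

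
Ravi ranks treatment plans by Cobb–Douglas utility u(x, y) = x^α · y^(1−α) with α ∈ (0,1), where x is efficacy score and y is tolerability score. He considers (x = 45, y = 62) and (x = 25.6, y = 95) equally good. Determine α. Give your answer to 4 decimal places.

Set the two utilities equal: 45^α·62^(1−α) = 25.6^α·95^(1−α).
Rearrange to (45/25.6)^α = (95/62)^(1−α) and take logs: α·0.5640701 = (1−α)·0.4267425.
So α/(1−α) = (0.4267425)/(0.5640701) = 0.7565416, and α = 0.7565416/1.7565416 ≈ 0.4307.

α ≈ 0.4307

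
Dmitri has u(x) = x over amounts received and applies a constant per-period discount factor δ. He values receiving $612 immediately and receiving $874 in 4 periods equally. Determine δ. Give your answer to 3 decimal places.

Equating discounted utilities: u(612) = δ^4·u(874) ⇒ δ^4 = u(612)/u(874).
With u(x) = x: δ^4 = 612/874 = 0.70023.
So δ = 0.70023^(1/4) ≈ 0.915.

δ ≈ 0.915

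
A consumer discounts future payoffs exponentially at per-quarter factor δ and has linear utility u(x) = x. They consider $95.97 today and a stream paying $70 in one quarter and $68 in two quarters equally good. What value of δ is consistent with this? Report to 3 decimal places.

δ ≈ 0.780

Present value of the stream is 70·δ + 68·δ². Indifference gives 70δ + 68δ² = 95.97.
Rearranged: 68δ² + 70δ − 95.97 = 0.
δ = (−70 + √(70² + 4·68·95.97)) / (2·68) = (−70 + √31003.84) / 136 ≈ 0.780.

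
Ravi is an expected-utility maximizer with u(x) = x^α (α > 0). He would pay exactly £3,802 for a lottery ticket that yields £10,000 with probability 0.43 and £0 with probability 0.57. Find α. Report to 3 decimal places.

EU(lottery) = 0.43·10000^α + 0.57·0 = 0.43·10000^α.
Setting u(3802) equal to that: 3802^α = 0.43·10000^α ⇒ (3802/10000)^α = 0.43.
Take logs: α = ln 0.43 / ln(3802/10000) ≈ 0.87272.

α ≈ 0.873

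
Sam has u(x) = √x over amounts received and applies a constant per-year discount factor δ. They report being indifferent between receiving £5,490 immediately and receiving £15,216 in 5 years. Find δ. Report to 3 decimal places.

δ ≈ 0.903

The payoff in 5 years is discounted by δ^5, so u(5490) = δ^5·u(15216) and δ^5 = u(5490)/u(15216).
With u(x) = √x: δ^5 = √5490/√15216 = √(5490/15216) = 0.60067.
So δ = 0.60067^(1/5) ≈ 0.903.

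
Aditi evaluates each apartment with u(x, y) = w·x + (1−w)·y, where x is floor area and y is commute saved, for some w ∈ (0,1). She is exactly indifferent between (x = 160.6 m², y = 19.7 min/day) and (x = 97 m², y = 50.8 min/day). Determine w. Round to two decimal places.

Equating utilities: w·160.6 + (1−w)·19.7 = w·97 + (1−w)·50.8.
w·(160.6−97) = (1−w)·(50.8−19.7), i.e. w·63.6 = (1−w)·31.1.
Hence w = 31.1/(63.6+31.1) = 31.1/94.7 = 0.33.

w = 0.33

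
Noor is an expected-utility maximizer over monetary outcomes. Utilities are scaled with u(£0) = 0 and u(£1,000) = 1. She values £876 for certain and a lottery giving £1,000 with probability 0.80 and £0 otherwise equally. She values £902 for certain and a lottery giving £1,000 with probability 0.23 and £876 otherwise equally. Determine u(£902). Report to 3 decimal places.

0.846

From the first indifference, u(£876) = 0.80·u(£1,000) + 0.20·u(£0) = 0.80·1 + 0.20·0 = 0.80.
Chaining: u(£902) = 0.23·1.00 + 0.77·0.80 = 0.8460.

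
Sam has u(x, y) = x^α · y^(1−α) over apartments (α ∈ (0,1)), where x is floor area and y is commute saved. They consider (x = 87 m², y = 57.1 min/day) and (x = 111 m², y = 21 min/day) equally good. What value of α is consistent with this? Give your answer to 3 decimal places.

α ≈ 0.804

The Cobb–Douglas utilities coincide, so 87^α·57.1^(1−α) = 111^α·21^(1−α).
Taking logs: α·ln 87 + (1−α)·ln 57.1 = α·ln 111 + (1−α)·ln 21, i.e. α·-0.243622 = (1−α)·-1.000282.
Thus α·(-1.243904) = -1.000282, so α = -1.000282/-1.243904 ≈ 0.804.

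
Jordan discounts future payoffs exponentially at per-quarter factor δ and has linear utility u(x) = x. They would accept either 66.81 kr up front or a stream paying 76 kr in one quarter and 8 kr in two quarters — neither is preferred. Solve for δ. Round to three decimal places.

δ ≈ 0.810

Present value of the stream is 76·δ + 8·δ². Indifference gives 76δ + 8δ² = 66.81.
Rearranged: 8δ² + 76δ − 66.81 = 0.
The positive root is δ = [−76 + √(76² + 4·8·66.81)] / (2·8) = (−76 + 88.960)/16 ≈ 0.810.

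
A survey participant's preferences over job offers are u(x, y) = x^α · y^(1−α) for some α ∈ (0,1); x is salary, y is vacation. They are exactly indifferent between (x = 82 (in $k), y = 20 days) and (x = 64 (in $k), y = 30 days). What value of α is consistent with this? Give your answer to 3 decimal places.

The Cobb–Douglas utilities coincide, so 82^α·20^(1−α) = 64^α·30^(1−α).
(82/64)^α = (30/20)^(1−α); take logs: α·ln(82/64) = (1−α)·ln(30/20), i.e. α·0.247836 = (1−α)·0.405465.
So α/(1−α) = (0.405465)/(0.247836) = 1.636021, and α = 1.636021/2.636021 ≈ 0.621.

α ≈ 0.621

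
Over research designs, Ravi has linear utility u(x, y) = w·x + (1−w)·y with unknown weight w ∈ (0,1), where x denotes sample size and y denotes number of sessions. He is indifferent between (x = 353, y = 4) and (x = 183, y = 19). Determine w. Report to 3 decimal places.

Equating utilities: w·353 + (1−w)·4 = w·183 + (1−w)·19.
w·(353−183) = (1−w)·(19−4), i.e. w·170 = (1−w)·15.
So w/(1−w) = 15/170 = 0.0882, giving w = 15/(170+15) = 0.081.

w = 0.081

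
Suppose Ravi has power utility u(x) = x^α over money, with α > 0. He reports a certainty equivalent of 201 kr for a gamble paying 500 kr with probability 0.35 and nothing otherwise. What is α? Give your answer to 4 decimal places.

α ≈ 1.1520

EU(lottery) = 0.35·500^α + 0.65·0 = 0.35·500^α.
Equating: 201^α = 0.35·500^α, i.e. 0.4020^α = 0.35.
α = ln(0.35) / ln(201/500) = -1.0498221/-0.9113032 ≈ 1.1520.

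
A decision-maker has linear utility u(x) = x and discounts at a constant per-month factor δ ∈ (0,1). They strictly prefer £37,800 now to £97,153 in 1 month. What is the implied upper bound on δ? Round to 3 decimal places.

The preference means 37800 > δ·97153.
Dividing through by 97153 gives δ < 0.38908.

δ < 0.389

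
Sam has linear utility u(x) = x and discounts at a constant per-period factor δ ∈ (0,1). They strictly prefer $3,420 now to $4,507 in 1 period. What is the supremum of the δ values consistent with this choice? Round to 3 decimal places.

δ < 0.759

Under u(x) = x this choice says 3420 > δ·4507.
So δ < 3420/4507 = 0.75882.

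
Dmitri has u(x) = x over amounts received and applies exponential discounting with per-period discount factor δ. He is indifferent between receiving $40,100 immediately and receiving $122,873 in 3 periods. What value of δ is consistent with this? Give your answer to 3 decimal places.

The payoff in 3 periods is discounted by δ^3, so u(40100) = δ^3·u(122873) and δ^3 = u(40100)/u(122873).
With u(x) = x: δ^3 = 40100/122873 = 0.32635.
Taking the cube root: δ = 0.32635^(1/3) ≈ 0.688.

δ ≈ 0.688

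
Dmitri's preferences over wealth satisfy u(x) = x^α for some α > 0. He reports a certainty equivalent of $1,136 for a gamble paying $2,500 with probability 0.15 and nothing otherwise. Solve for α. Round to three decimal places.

Since u(0) = 0, the lottery's EU is 0.15·2500^α.
Indifference: 1136^α = 0.15·2500^α, so (1136/2500)^α = 0.15.
α = ln(0.15) / ln(1136/2500) = -1.897120/-0.788777 ≈ 2.405.

α ≈ 2.405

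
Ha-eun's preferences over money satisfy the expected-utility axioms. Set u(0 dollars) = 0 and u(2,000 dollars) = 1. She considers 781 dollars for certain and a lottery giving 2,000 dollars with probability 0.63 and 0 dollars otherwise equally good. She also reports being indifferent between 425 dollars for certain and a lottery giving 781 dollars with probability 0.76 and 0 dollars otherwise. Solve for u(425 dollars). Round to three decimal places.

From the first indifference, u(781 dollars) = 0.63·u(2,000 dollars) + 0.37·u(0 dollars) = 0.63·1 + 0.37·0 = 0.63.
Chaining: u(425 dollars) = 0.76·0.63 + 0.24·0.00 = 0.4788.

0.479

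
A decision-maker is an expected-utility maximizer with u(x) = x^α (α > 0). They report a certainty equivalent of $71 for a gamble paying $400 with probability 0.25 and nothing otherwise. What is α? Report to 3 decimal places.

The lottery's expected utility is 0.25·u(400) + 0.75·u(0) = 0.25·400^α (since u(0) = 0 for α > 0).
Equating: 71^α = 0.25·400^α, i.e. 0.1775^α = 0.25.
Taking logs: α·ln(71/400) = ln(0.25), so α = -1.386294 / -1.728785 ≈ 0.802.

α ≈ 0.802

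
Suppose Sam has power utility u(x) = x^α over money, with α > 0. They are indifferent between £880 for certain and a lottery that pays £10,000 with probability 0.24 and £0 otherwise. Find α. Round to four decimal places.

α ≈ 0.5872

Since u(0) = 0, the lottery's EU is 0.24·10000^α.
Equating: 880^α = 0.24·10000^α, i.e. 0.0880^α = 0.24.
Take logs: α = ln 0.24 / ln(880/10000) ≈ 0.587190.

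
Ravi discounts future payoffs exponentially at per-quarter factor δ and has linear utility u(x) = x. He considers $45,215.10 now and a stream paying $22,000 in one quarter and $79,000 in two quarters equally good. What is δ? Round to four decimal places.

Equating present values: 45215.10 = 22000δ + 79000δ².
So 79000δ² + 22000δ − 45215.10 = 0.
δ = (−22000 + √(22000² + 4·79000·45215.10)) / (2·79000) = (−22000 + √14771971600.00) / 158000 ≈ 0.6300.

δ ≈ 0.6300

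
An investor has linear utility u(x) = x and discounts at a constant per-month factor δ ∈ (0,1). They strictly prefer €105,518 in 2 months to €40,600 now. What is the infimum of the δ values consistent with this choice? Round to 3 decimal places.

Under u(x) = x this choice says 40600 < δ^2·105518.
So δ^2 > 40600/105518 = 0.38477; taking the square root of both positive sides preserves the inequality.
δ > (40600/105518)^(1/2) ≈ 0.620.

δ > 0.620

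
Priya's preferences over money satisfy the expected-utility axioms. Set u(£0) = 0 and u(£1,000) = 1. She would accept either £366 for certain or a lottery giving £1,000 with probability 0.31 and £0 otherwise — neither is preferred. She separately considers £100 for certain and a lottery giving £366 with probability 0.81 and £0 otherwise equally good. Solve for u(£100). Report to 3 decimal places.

0.251

The first gamble pins u(£366): it must equal 0.31·1 + 0.69·0 = 0.31.
Then u(£100) = 0.81·u(£366) + 0.19·u(£0) = 0.81·0.31 + 0.19·0.00 = 0.2511.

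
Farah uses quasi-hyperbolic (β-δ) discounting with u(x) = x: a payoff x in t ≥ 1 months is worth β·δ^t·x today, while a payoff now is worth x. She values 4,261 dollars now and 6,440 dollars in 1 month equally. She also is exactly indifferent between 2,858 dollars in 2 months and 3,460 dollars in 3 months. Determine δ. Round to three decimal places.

The second indifference involves only future payoffs, so β cancels: β·δ^2·2858 = β·δ^3·3460, giving δ = 2858/3460 = 0.82601.

δ ≈ 0.826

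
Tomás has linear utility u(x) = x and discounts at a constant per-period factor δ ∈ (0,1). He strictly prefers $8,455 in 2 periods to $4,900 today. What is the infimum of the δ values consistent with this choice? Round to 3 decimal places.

δ > 0.761

Under u(x) = x this choice says 4900 < δ^2·8455.
So δ^2 > 4900/8455 = 0.57954; taking the square root of both positive sides preserves the inequality.
δ > (4900/8455)^(1/2) ≈ 0.761.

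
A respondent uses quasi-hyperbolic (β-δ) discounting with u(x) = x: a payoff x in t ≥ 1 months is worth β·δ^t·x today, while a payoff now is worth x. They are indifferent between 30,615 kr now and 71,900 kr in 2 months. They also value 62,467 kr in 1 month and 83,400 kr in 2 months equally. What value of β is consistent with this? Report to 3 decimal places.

The second indifference involves only future payoffs, so β cancels: β·δ^1·62467 = β·δ^2·83400, giving δ = 62467/83400 = 0.74900.
Now use the now-vs-future pair: 30615 = β·δ^2·71900 gives β = 30615/(0.56101·71900) ≈ 0.759.

β ≈ 0.759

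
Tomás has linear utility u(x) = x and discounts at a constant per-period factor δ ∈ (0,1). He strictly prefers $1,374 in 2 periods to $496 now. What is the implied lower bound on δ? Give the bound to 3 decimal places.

δ > 0.601

The preference means 496 < δ^2·1374.
Dividing by 1374: δ^2 > 0.36099. Both sides are positive, so the square root keeps the direction.
δ > (496/1374)^(1/2) ≈ 0.601.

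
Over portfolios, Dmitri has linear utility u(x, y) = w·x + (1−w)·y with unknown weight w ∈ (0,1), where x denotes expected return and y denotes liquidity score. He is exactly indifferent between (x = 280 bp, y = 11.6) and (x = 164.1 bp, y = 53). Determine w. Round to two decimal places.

w = 0.26

u(280,11.6) = u(164.1,53) means w·280 + (1−w)·11.6 = w·164.1 + (1−w)·53.
Collecting terms: w·115.9 = (1−w)·41.4.
So w/(1−w) = 41.4/115.9 = 0.3572, giving w = 41.4/(115.9+41.4) = 0.26.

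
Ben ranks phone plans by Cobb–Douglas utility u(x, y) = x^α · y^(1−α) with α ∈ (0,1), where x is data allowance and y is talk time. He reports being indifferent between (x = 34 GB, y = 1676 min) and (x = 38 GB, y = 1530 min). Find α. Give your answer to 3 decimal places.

α ≈ 0.450

The Cobb–Douglas utilities coincide, so 34^α·1676^(1−α) = 38^α·1530^(1−α).
Taking logs: α·ln 34 + (1−α)·ln 1676 = α·ln 38 + (1−α)·ln 1530, i.e. α·-0.111226 = (1−α)·-0.091142.
So α/(1−α) = (-0.091142)/(-0.111226) = 0.819431, and α = 0.819431/1.819431 ≈ 0.450.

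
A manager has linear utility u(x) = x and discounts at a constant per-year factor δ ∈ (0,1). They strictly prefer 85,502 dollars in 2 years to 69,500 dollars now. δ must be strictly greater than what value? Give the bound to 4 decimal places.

δ > 0.9016

Under u(x) = x this choice says 69500 < δ^2·85502.
Dividing by 85502: δ^2 > 0.81285. Both sides are positive, so the square root keeps the direction.
δ > 0.81285^(1/2) = 0.9016.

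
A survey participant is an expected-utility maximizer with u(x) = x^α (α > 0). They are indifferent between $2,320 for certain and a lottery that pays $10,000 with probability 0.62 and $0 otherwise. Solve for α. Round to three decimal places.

α ≈ 0.327

Since u(0) = 0, the lottery's EU is 0.62·10000^α.
Setting u(2320) equal to that: 2320^α = 0.62·10000^α ⇒ (2320/10000)^α = 0.62.
Taking logs: α·ln(2320/10000) = ln(0.62), so α = -0.478036 / -1.461018 ≈ 0.327.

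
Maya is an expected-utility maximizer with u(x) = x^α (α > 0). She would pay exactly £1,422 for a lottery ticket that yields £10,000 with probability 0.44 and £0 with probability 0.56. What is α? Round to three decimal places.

α ≈ 0.421

EU(lottery) = 0.44·10000^α + 0.56·0 = 0.44·10000^α.
Equating: 1422^α = 0.44·10000^α, i.e. 0.1422^α = 0.44.
Take logs: α = ln 0.44 / ln(1422/10000) ≈ 0.42090.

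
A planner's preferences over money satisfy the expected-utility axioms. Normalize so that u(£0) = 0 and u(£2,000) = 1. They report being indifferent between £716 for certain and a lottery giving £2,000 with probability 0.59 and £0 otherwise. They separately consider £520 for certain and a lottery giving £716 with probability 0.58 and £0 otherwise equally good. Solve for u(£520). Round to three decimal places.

From the first indifference, u(£716) = 0.59·u(£2,000) + 0.41·u(£0) = 0.59·1 + 0.41·0 = 0.59.
The second indifference gives u(£520) = 0.58·u(£716) + 0.42·u(£0) = 0.58·0.59 + 0.42·0.00 = 0.3422.

0.342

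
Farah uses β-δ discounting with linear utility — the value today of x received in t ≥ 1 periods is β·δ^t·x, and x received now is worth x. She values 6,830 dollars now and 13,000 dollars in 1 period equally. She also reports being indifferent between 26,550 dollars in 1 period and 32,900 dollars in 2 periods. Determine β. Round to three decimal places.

β ≈ 0.651

From the later pair, β·δ^1·26550 = β·δ^2·32900; dividing through, δ = 26550/32900 = 0.80699.
Substituting δ into 6830 = β·δ·13000: β = 6830/(10490.881) ≈ 0.651.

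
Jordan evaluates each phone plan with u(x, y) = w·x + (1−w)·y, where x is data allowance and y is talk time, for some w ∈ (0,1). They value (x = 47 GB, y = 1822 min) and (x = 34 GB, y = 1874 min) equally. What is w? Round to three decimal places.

Equating utilities: w·47 + (1−w)·1822 = w·34 + (1−w)·1874.
Rearranging, 13·w − 52·(1−w) = 0.
Hence w = 52/(13+52) = 52/65 = 0.800.

w = 0.800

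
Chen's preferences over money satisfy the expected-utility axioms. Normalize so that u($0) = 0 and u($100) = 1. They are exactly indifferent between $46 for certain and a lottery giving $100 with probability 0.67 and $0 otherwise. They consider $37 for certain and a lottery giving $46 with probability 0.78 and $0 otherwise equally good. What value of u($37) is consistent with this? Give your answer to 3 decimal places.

The first gamble pins u($46): it must equal 0.67·1 + 0.33·0 = 0.67.
The second indifference gives u($37) = 0.78·u($46) + 0.22·u($0) = 0.78·0.67 + 0.22·0.00 = 0.5226.

0.523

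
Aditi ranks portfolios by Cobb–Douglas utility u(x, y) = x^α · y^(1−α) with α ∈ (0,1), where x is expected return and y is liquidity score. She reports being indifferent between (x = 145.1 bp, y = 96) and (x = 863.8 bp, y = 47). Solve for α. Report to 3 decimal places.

Indifference: 145.1^α · 96^(1−α) = 863.8^α · 47^(1−α).
Rearrange to (145.1/863.8)^α = (47/96)^(1−α) and take logs: α·-1.783918 = (1−α)·-0.714201.
Thus α·(-2.498119) = -0.714201, so α = -0.714201/-2.498119 ≈ 0.286.

α ≈ 0.286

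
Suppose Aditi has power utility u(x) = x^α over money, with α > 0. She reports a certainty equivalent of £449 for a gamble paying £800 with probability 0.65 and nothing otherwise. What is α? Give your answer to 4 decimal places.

α ≈ 0.7458

EU(lottery) = 0.65·800^α + 0.35·0 = 0.65·800^α.
Equating: 449^α = 0.65·800^α, i.e. 0.5613^α = 0.65.
Take logs: α = ln 0.65 / ln(449/800) ≈ 0.745830.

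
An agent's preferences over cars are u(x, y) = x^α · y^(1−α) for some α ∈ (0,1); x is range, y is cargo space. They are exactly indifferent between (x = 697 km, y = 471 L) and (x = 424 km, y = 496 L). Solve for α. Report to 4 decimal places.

α ≈ 0.0942

Set the two utilities equal: 697^α·471^(1−α) = 424^α·496^(1−α).
Taking logs: α·ln 697 + (1−α)·ln 471 = α·ln 424 + (1−α)·ln 496, i.e. α·0.4970520 = (1−α)·0.0517178.
With A = 0.4970520 and B = 0.0517178: α·A = (1−α)·B, so α = B/(A+B) = 0.0517178/0.5487698 ≈ 0.0942.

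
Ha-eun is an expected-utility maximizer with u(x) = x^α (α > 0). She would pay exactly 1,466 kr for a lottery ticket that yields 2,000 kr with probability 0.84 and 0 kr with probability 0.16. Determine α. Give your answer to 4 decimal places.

α ≈ 0.5613

EU(lottery) = 0.84·2000^α + 0.16·0 = 0.84·2000^α.
Setting u(1466) equal to that: 1466^α = 0.84·2000^α ⇒ (1466/2000)^α = 0.84.
α = ln(0.84) / ln(1466/2000) = -0.1743534/-0.3106096 ≈ 0.5613.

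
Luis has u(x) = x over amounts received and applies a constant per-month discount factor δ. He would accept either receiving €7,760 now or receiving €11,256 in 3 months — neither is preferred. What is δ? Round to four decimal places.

The payoff in 3 months is discounted by δ^3, so u(7760) = δ^3·u(11256) and δ^3 = u(7760)/u(11256).
With u(x) = x: δ^3 = 7760/11256 = 0.68941.
Hence δ = (0.68941)^(1/3) = 0.883404.

δ ≈ 0.8834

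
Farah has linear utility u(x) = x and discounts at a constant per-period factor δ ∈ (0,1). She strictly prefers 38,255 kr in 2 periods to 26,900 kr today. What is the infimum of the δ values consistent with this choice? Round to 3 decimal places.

δ > 0.839

Comparing present values: 26900 < δ^2·38255.
So δ^2 > 26900/38255 = 0.70318; taking the square root of both positive sides preserves the inequality.
δ > 0.70318^(1/2) = 0.839.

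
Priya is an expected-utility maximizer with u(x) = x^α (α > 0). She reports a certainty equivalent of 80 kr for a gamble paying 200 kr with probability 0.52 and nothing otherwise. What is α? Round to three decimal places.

EU(lottery) = 0.52·200^α + 0.48·0 = 0.52·200^α.
Equating: 80^α = 0.52·200^α, i.e. 0.4000^α = 0.52.
α = ln(0.52) / ln(80/200) = -0.653926/-0.916291 ≈ 0.714.

α ≈ 0.714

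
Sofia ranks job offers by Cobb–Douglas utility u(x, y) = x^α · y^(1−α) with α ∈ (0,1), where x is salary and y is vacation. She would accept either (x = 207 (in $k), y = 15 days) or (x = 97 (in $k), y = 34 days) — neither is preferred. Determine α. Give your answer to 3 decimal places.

The Cobb–Douglas utilities coincide, so 207^α·15^(1−α) = 97^α·34^(1−α).
Rearrange to (207/97)^α = (34/15)^(1−α) and take logs: α·0.758008 = (1−α)·0.818310.
So α/(1−α) = (0.818310)/(0.758008) = 1.079553, and α = 1.079553/2.079553 ≈ 0.519.

α ≈ 0.519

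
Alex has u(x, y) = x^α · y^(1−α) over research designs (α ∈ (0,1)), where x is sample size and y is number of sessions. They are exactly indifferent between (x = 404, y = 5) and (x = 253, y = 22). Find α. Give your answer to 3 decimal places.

α ≈ 0.760

Set the two utilities equal: 404^α·5^(1−α) = 253^α·22^(1−α).
Taking logs: α·ln 404 + (1−α)·ln 5 = α·ln 253 + (1−α)·ln 22, i.e. α·0.468025 = (1−α)·1.481605.
With A = 0.468025 and B = 1.481605: α·A = (1−α)·B, so α = B/(A+B) = 1.481605/1.949630 ≈ 0.760.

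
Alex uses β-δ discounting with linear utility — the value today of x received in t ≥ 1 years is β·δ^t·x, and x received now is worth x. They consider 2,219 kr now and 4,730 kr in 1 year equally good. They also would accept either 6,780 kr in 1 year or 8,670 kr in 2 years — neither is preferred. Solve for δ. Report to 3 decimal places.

δ ≈ 0.782

Both payoffs in the second observation are in the future, so β drops out: δ^1·6780 = δ^2·8670 ⇒ δ = 6780/8670 = 0.78201.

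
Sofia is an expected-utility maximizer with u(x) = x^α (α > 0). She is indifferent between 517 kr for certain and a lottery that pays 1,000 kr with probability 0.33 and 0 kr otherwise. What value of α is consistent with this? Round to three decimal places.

EU(lottery) = 0.33·1000^α + 0.67·0 = 0.33·1000^α.
Indifference: 517^α = 0.33·1000^α, so (517/1000)^α = 0.33.
α = ln(0.33) / ln(517/1000) = -1.108663/-0.659712 ≈ 1.681.

α ≈ 1.681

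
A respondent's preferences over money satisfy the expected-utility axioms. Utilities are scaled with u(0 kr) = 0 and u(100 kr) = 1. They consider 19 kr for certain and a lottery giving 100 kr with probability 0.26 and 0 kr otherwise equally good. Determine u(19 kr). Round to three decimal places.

u(19 kr) equals the lottery's expected utility: 0.26·1 + 0.74·0 = 0.26.

0.260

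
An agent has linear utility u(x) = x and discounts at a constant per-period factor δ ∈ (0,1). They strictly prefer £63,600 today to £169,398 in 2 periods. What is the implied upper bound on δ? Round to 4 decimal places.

δ < 0.6127

The preference means 63600 > δ^2·169398.
Dividing by 169398: δ^2 < 0.37545. Both sides are positive, so the square root keeps the direction.
δ < 0.37545^(1/2) = 0.6127.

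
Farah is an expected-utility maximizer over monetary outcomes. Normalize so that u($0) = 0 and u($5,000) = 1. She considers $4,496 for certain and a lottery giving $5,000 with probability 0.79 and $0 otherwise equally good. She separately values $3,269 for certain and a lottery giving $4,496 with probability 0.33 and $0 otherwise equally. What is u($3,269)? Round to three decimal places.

From the first indifference, u($4,496) = 0.79·u($5,000) + 0.21·u($0) = 0.79·1 + 0.21·0 = 0.79.
Then u($3,269) = 0.33·u($4,496) + 0.67·u($0) = 0.33·0.79 + 0.67·0.00 = 0.2607.

0.261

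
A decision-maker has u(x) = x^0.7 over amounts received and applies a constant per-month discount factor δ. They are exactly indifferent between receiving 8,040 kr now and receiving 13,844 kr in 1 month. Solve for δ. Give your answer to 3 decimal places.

δ ≈ 0.684

Equating discounted utilities: u(8040) = δ·u(13844) ⇒ δ = u(8040)/u(13844).
Since u(x) = x^0.7, δ = (8040/13844)^0.7 = 0.58076^0.7 = 0.68359.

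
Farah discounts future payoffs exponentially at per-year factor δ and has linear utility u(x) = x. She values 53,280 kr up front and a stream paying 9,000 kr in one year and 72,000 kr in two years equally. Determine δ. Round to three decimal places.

Equating present values: 53280 = 9000δ + 72000δ².
Rearranged: 72000δ² + 9000δ − 53280 = 0.
By the quadratic formula (taking the positive root), δ = (−9000 + √15425640000.00) / 144000 ≈ 0.800.

δ ≈ 0.800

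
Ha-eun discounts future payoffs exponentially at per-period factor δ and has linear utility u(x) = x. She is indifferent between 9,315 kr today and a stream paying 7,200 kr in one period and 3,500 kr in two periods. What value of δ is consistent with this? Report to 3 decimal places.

Equating present values: 9315 = 7200δ + 3500δ².
That is, 3500δ² + 7200δ − 9315 = 0, a quadratic in δ.
The positive root is δ = [−7200 + √(7200² + 4·3500·9315)] / (2·3500) = (−7200 + 13500.000)/7000 ≈ 0.900.

δ ≈ 0.900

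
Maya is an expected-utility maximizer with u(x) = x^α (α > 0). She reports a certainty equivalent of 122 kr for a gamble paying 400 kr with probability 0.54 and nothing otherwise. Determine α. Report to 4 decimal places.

EU(lottery) = 0.54·400^α + 0.46·0 = 0.54·400^α.
Indifference: 122^α = 0.54·400^α, so (122/400)^α = 0.54.
Taking logs: α·ln(122/400) = ln(0.54), so α = -0.6161861 / -1.1874435 ≈ 0.5189.

α ≈ 0.5189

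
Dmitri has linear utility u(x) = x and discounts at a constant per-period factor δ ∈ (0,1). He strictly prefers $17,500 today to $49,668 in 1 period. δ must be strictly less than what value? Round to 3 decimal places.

δ < 0.352

The preference means 17500 > δ·49668.
So δ < 17500/49668 = 0.35234.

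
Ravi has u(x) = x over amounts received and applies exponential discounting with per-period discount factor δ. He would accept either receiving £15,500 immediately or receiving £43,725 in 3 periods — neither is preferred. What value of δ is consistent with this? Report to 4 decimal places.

δ ≈ 0.7077

Indifference means u(15500) = δ^3 · u(43725), so δ^3 = u(15500)/u(43725).
With u(x) = x: δ^3 = 15500/43725 = 0.35449.
Hence δ = (0.35449)^(1/3) = 0.707729.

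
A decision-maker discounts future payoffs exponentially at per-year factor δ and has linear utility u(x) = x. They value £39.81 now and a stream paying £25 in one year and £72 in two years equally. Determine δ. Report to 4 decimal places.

Present value of the stream is 25·δ + 72·δ². Indifference gives 25δ + 72δ² = 39.81.
So 72δ² + 25δ − 39.81 = 0.
By the quadratic formula (taking the positive root), δ = (−25 + √12090.28) / 144 ≈ 0.5900.

δ ≈ 0.5900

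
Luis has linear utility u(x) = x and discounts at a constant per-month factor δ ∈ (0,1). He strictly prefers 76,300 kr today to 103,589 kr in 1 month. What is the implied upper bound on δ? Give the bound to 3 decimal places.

δ < 0.737

Comparing present values: 76300 > δ·103589.
Dividing through by 103589 gives δ < 0.73656.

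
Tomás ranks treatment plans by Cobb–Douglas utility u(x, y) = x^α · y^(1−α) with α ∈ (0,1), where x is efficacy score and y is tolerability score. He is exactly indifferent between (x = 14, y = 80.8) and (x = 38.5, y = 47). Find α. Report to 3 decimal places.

α ≈ 0.349

Set the two utilities equal: 14^α·80.8^(1−α) = 38.5^α·47^(1−α).
(14/38.5)^α = (47/80.8)^(1−α); take logs: α·ln(14/38.5) = (1−α)·ln(47/80.8), i.e. α·-1.011601 = (1−α)·-0.541829.
Thus α·(-1.553430) = -0.541829, so α = -0.541829/-1.553430 ≈ 0.349.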